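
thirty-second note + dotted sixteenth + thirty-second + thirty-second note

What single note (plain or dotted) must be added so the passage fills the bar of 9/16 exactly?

The bar of 9/16 = 18 thirty-second notes.
Express everything in thirty-second notes: thirty-second note = 1; dotted sixteenth = 3; thirty-second = 1; thirty-second note = 1.
Sum: 1 + 3 + 1 + 1 = 6.
Remaining: 18 − 6 = 12 thirty-second notes, which is a dotted quarter note.

dotted quarter note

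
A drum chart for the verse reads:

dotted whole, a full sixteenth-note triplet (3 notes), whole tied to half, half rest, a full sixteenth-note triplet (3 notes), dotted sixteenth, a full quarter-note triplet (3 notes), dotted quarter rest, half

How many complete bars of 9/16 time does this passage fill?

9

One bar of 9/16 = 18 thirty-second notes.
Each duration in thirty-second notes: dotted whole = 48; a full sixteenth-note triplet (3 notes) (three triplet sixteenths span one eighth) = 4; whole tied to half (whole + half) = 48; half rest = 16; a full sixteenth-note triplet (3 notes) (three triplet sixteenths span one eighth) = 4; dotted sixteenth = 3; a full quarter-note triplet (3 notes) (three triplet quarters span one half) = 16; dotted quarter rest = 12; half = 16.
Adding: 48 + 4 + 48 + 16 + 4 + 3 + 16 + 12 + 16 = 167.
167 ÷ 18 = 9 complete bars with 5 left over.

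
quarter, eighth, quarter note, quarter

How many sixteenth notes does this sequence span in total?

Each duration in sixteenth notes: quarter = 4; eighth = 2; quarter note = 4; quarter = 4.
Altogether 4 + 2 + 4 + 4 = 14 sixteenth notes.

14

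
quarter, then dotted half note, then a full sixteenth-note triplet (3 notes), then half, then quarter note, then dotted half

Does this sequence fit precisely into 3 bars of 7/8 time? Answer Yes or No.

Yes

One bar of 7/8 = 7 eighth notes, so 3 bars = 21.
Convert each value to eighth notes: quarter = 2; dotted half note = 6; a full sixteenth-note triplet (3 notes) (three triplet sixteenths span one eighth) = 1; half = 4; quarter note = 2; dotted half = 6.
Sum: 2 + 6 + 1 + 4 + 2 + 6 = 21.
21 equals 21, so the answer is Yes.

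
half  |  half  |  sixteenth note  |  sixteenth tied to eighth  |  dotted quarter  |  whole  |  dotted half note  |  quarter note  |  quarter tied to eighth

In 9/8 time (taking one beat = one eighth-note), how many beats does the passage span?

32

One eighth-note beat = 2 sixteenth notes.
Express everything in sixteenth notes: half = 8; half = 8; sixteenth note = 1; sixteenth tied to eighth (sixteenth + eighth) = 3; dotted quarter = 6; whole = 16; dotted half note = 12; quarter note = 4; quarter tied to eighth (quarter + eighth) = 6.
Altogether 8 + 8 + 1 + 3 + 6 + 16 + 12 + 4 + 6 = 64.
64 ÷ 2 = 32 beats.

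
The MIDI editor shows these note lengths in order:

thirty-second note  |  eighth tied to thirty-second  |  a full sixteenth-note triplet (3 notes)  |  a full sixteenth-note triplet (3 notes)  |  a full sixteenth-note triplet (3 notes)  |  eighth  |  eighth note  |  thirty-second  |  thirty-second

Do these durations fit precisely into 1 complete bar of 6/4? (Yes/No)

One bar of 6/4 = 48 thirty-second notes.
In thirty-second notes: thirty-second note = 1; eighth tied to thirty-second (eighth + thirty-second) = 5; a full sixteenth-note triplet (3 notes) (three triplet sixteenths span one eighth) = 4; a full sixteenth-note triplet (3 notes) (three triplet sixteenths span one eighth) = 4; a full sixteenth-note triplet (3 notes) (three triplet sixteenths span one eighth) = 4; eighth = 4; eighth note = 4; thirty-second = 1; thirty-second = 1.
Adding: 1 + 5 + 4 + 4 + 4 + 4 + 4 + 1 + 1 = 28.
28 falls short of 48, so the answer is No.

No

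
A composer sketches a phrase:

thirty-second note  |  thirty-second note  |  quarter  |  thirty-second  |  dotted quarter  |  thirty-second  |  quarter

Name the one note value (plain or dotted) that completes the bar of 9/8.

eighth note

The bar of 9/8 = 36 thirty-second notes.
Express everything in thirty-second notes: thirty-second note = 1; thirty-second note = 1; quarter = 8; thirty-second = 1; dotted quarter = 12; thirty-second = 1; quarter = 8.
Total: 1 + 1 + 8 + 1 + 12 + 1 + 8 = 32.
Remaining: 36 − 32 = 4 thirty-second notes, which is a eighth note.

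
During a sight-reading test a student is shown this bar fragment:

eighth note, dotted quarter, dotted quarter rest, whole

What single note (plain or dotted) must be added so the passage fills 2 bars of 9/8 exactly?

2 bars of 9/8 = 18 eighth notes.
Express everything in eighth notes: eighth note = 1; dotted quarter = 3; dotted quarter rest = 3; whole = 8.
Sum: 1 + 3 + 3 + 8 = 15.
Remaining: 18 − 15 = 3 eighth notes, which is a dotted quarter note.

dotted quarter note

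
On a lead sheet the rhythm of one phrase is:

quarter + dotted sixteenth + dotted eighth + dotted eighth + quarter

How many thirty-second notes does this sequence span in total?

Each duration in thirty-second notes: quarter = 8; dotted sixteenth = 3; dotted eighth = 6; dotted eighth = 6; quarter = 8.
Adding: 8 + 3 + 6 + 6 + 8 = 31 thirty-second notes.

31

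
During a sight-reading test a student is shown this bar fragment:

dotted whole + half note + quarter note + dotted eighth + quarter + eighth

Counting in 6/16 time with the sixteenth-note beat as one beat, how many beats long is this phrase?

One sixteenth-note beat = 2 thirty-second notes.
Each duration in thirty-second notes: dotted whole = 48; half note = 16; quarter note = 8; dotted eighth = 6; quarter = 8; eighth = 4.
Adding: 48 + 16 + 8 + 6 + 8 + 4 = 90.
90 ÷ 2 = 45 beats.

45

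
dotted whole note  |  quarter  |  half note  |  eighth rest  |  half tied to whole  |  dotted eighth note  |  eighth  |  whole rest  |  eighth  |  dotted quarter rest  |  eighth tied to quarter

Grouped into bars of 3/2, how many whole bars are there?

4

One bar of 3/2 = 24 sixteenth notes.
In sixteenth notes: dotted whole note = 24; quarter = 4; half note = 8; eighth rest = 2; half tied to whole (half + whole) = 24; dotted eighth note = 3; eighth = 2; whole rest = 16; eighth = 2; dotted quarter rest = 6; eighth tied to quarter (eighth + quarter) = 6.
Sum: 24 + 4 + 8 + 2 + 24 + 3 + 2 + 16 + 2 + 6 + 6 = 97.
97 ÷ 24 = 4 complete bars with 1 left over.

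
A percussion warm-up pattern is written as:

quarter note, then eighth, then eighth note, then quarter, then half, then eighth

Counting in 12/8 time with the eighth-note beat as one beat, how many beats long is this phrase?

One eighth-note beat = 2 sixteenth notes.
In sixteenth notes: quarter note = 4; eighth = 2; eighth note = 2; quarter = 4; half = 8; eighth = 2.
Total: 4 + 2 + 2 + 4 + 8 + 2 = 22.
22 ÷ 2 = 11 beats.

11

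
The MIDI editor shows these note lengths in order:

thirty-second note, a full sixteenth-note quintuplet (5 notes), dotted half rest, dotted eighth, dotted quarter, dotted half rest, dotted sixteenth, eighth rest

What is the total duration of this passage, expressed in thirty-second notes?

Convert each value to thirty-second notes: thirty-second note = 1; a full sixteenth-note quintuplet (5 notes) (five quintuplet sixteenths span one quarter) = 8; dotted half rest = 24; dotted eighth = 6; dotted quarter = 12; dotted half rest = 24; dotted sixteenth = 3; eighth rest = 4.
Total: 1 + 8 + 24 + 6 + 12 + 24 + 3 + 4 = 82 thirty-second notes.

82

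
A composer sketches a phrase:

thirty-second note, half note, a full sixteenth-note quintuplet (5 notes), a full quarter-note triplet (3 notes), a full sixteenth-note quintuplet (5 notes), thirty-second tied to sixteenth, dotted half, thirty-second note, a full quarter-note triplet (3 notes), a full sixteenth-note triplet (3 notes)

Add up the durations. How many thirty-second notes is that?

Each duration in thirty-second notes: thirty-second note = 1; half note = 16; a full sixteenth-note quintuplet (5 notes) (five quintuplet sixteenths span one quarter) = 8; a full quarter-note triplet (3 notes) (three triplet quarters span one half) = 16; a full sixteenth-note quintuplet (5 notes) (five quintuplet sixteenths span one quarter) = 8; thirty-second tied to sixteenth (thirty-second + sixteenth) = 3; dotted half = 24; thirty-second note = 1; a full quarter-note triplet (3 notes) (three triplet quarters span one half) = 16; a full sixteenth-note triplet (3 notes) (three triplet sixteenths span one eighth) = 4.
Altogether 1 + 16 + 8 + 16 + 8 + 3 + 24 + 1 + 16 + 4 = 97 thirty-second notes.

97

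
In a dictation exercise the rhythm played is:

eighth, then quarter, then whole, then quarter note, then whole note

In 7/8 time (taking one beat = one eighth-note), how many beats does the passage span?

21

One eighth-note beat = 2 sixteenth notes.
Convert each value to sixteenth notes: eighth = 2; quarter = 4; whole = 16; quarter note = 4; whole note = 16.
Total: 2 + 4 + 16 + 4 + 16 = 42.
42 ÷ 2 = 21 beats.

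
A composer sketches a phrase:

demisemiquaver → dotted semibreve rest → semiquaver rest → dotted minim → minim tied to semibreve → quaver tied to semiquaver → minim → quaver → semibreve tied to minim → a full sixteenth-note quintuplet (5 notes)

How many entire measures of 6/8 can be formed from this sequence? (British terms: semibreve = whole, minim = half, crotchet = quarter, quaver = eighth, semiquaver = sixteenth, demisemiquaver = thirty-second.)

8

One bar of 6/8 = 24 thirty-second notes.
Working in thirty-second notes: demisemiquaver = 1; dotted semibreve rest = 48; semiquaver rest = 2; dotted minim = 24; minim tied to semibreve (minim + semibreve) = 48; quaver tied to semiquaver (quaver + semiquaver) = 6; minim = 16; quaver = 4; semibreve tied to minim (semibreve + minim) = 48; a full sixteenth-note quintuplet (5 notes) (five quintuplet sixteenths span one quarter) = 8.
Total: 1 + 48 + 2 + 24 + 48 + 6 + 16 + 4 + 48 + 8 = 205.
205 ÷ 24 = 8 complete bars with 13 left over.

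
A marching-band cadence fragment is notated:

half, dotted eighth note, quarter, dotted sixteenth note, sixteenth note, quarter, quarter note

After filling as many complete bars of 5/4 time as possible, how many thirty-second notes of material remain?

One bar of 5/4 = 40 thirty-second notes.
Express everything in thirty-second notes: half = 16; dotted eighth note = 6; quarter = 8; dotted sixteenth note = 3; sixteenth note = 2; quarter = 8; quarter note = 8.
Sum: 16 + 6 + 8 + 3 + 2 + 8 + 8 = 51.
51 ÷ 40 = 1 complete bar with 11 thirty-second notes remaining.

11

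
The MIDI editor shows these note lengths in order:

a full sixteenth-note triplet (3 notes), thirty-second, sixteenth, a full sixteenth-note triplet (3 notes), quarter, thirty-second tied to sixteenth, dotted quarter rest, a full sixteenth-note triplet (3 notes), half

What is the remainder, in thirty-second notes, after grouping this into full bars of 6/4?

6

One bar of 6/4 = 48 thirty-second notes.
Convert each value to thirty-second notes: a full sixteenth-note triplet (3 notes) (three triplet sixteenths span one eighth) = 4; thirty-second = 1; sixteenth = 2; a full sixteenth-note triplet (3 notes) (three triplet sixteenths span one eighth) = 4; quarter = 8; thirty-second tied to sixteenth (thirty-second + sixteenth) = 3; dotted quarter rest = 12; a full sixteenth-note triplet (3 notes) (three triplet sixteenths span one eighth) = 4; half = 16.
Adding: 4 + 1 + 2 + 4 + 8 + 3 + 12 + 4 + 16 = 54.
54 ÷ 48 = 1 complete bar with 6 thirty-second notes remaining.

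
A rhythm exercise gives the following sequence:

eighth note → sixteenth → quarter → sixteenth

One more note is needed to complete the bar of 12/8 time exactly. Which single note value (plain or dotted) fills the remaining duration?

The bar of 12/8 = 24 sixteenth notes.
Working in sixteenth notes: eighth note = 2; sixteenth = 1; quarter = 4; sixteenth = 1.
Total: 2 + 1 + 4 + 1 = 8.
Remaining: 24 − 8 = 16 sixteenth notes, which is a whole note.

whole note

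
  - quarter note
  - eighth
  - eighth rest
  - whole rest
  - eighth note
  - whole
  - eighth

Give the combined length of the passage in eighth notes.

22

Express everything in eighth notes: quarter note = 2; eighth = 1; eighth rest = 1; whole rest = 8; eighth note = 1; whole = 8; eighth = 1.
Sum: 2 + 1 + 1 + 8 + 1 + 8 + 1 = 22 eighth notes.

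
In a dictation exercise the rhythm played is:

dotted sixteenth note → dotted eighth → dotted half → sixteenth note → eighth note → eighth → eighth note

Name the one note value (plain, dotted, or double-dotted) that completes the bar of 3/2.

thirty-second note

The bar of 3/2 = 48 thirty-second notes.
In thirty-second notes: dotted sixteenth note = 3; dotted eighth = 6; dotted half = 24; sixteenth note = 2; eighth note = 4; eighth = 4; eighth note = 4.
Total: 3 + 6 + 24 + 2 + 4 + 4 + 4 = 47.
Remaining: 48 − 47 = 1 thirty-second note, which is a thirty-second note.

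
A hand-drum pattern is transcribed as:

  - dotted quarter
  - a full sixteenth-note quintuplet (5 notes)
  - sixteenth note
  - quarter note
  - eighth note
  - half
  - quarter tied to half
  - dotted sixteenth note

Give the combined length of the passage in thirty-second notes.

77

Express everything in thirty-second notes: dotted quarter = 12; a full sixteenth-note quintuplet (5 notes) (five quintuplet sixteenths span one quarter) = 8; sixteenth note = 2; quarter note = 8; eighth note = 4; half = 16; quarter tied to half (quarter + half) = 24; dotted sixteenth note = 3.
Total: 12 + 8 + 2 + 8 + 4 + 16 + 24 + 3 = 77 thirty-second notes.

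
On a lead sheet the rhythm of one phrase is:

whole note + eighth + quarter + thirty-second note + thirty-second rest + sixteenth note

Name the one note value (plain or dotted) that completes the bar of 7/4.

quarter note

The bar of 7/4 = 56 thirty-second notes.
Convert each value to thirty-second notes: whole note = 32; eighth = 4; quarter = 8; thirty-second note = 1; thirty-second rest = 1; sixteenth note = 2.
Sum: 32 + 4 + 8 + 1 + 1 + 2 = 48.
Remaining: 56 − 48 = 8 thirty-second notes, which is a quarter note.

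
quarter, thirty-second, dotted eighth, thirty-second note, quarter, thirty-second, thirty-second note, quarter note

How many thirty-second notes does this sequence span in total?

Express everything in thirty-second notes: quarter = 8; thirty-second = 1; dotted eighth = 6; thirty-second note = 1; quarter = 8; thirty-second = 1; thirty-second note = 1; quarter note = 8.
Altogether 8 + 1 + 6 + 1 + 8 + 1 + 1 + 8 = 34 thirty-second notes.

34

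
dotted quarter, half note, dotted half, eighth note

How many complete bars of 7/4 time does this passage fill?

1

One bar of 7/4 = 14 eighth notes.
Express everything in eighth notes: dotted quarter = 3; half note = 4; dotted half = 6; eighth note = 1.
Adding: 3 + 4 + 6 + 1 = 14.
14 ÷ 14 = 1 complete bar with 0 left over.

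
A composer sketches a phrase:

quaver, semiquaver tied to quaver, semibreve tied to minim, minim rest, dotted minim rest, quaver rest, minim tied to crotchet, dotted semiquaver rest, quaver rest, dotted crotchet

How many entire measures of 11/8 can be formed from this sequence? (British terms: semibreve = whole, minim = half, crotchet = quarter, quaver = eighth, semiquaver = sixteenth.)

3

One bar of 11/8 = 44 thirty-second notes.
Convert each value to thirty-second notes: quaver = 4; semiquaver tied to quaver (semiquaver + quaver) = 6; semibreve tied to minim (semibreve + minim) = 48; minim rest = 16; dotted minim rest = 24; quaver rest = 4; minim tied to crotchet (minim + crotchet) = 24; dotted semiquaver rest = 3; quaver rest = 4; dotted crotchet = 12.
Total: 4 + 6 + 48 + 16 + 24 + 4 + 24 + 3 + 4 + 12 = 145.
145 ÷ 44 = 3 complete bars with 13 left over.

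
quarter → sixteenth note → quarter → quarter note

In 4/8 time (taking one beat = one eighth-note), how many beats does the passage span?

One eighth-note beat = 2 sixteenth notes.
Express everything in sixteenth notes: quarter = 4; sixteenth note = 1; quarter = 4; quarter note = 4.
Total: 4 + 1 + 4 + 4 = 13.
13 ÷ 2 = 6.5 beats.

6.5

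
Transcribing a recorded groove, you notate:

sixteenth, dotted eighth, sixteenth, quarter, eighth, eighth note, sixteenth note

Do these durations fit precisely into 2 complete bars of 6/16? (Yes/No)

No

One bar of 6/16 = 6 sixteenth notes, so 2 bars = 12.
In sixteenth notes: sixteenth = 1; dotted eighth = 3; sixteenth = 1; quarter = 4; eighth = 2; eighth note = 2; sixteenth note = 1.
Altogether 1 + 3 + 1 + 4 + 2 + 2 + 1 = 14.
14 exceeds 12, so the answer is No.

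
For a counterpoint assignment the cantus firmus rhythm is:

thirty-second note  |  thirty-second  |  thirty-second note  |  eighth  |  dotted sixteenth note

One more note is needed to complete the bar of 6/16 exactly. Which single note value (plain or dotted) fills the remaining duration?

sixteenth note

The bar of 6/16 = 12 thirty-second notes.
Working in thirty-second notes: thirty-second note = 1; thirty-second = 1; thirty-second note = 1; eighth = 4; dotted sixteenth note = 3.
Total: 1 + 1 + 1 + 4 + 3 = 10.
Remaining: 12 − 10 = 2 thirty-second notes, which is a sixteenth note.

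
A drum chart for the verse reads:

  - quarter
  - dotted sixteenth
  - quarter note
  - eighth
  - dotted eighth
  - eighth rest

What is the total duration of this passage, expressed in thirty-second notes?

In thirty-second notes: quarter = 8; dotted sixteenth = 3; quarter note = 8; eighth = 4; dotted eighth = 6; eighth rest = 4.
Total: 8 + 3 + 8 + 4 + 6 + 4 = 33 thirty-second notes.

33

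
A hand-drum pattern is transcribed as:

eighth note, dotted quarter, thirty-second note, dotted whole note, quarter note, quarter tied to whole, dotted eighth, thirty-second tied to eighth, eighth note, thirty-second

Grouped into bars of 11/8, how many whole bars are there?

One bar of 11/8 = 44 thirty-second notes.
Working in thirty-second notes: eighth note = 4; dotted quarter = 12; thirty-second note = 1; dotted whole note = 48; quarter note = 8; quarter tied to whole (quarter + whole) = 40; dotted eighth = 6; thirty-second tied to eighth (thirty-second + eighth) = 5; eighth note = 4; thirty-second = 1.
Adding: 4 + 12 + 1 + 48 + 8 + 40 + 6 + 5 + 4 + 1 = 129.
129 ÷ 44 = 2 complete bars with 41 left over.

2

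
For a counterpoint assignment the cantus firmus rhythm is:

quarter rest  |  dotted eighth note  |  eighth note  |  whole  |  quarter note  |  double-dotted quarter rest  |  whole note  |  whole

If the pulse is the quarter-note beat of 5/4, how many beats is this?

17

One quarter-note beat = 4 sixteenth notes.
Working in sixteenth notes: quarter rest = 4; dotted eighth note = 3; eighth note = 2; whole = 16; quarter note = 4; double-dotted quarter rest = 7; whole note = 16; whole = 16.
Altogether 4 + 3 + 2 + 16 + 4 + 7 + 16 + 16 = 68.
68 ÷ 4 = 17 beats.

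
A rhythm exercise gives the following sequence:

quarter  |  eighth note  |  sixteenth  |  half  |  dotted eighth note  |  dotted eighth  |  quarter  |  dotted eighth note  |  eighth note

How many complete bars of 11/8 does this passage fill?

One bar of 11/8 = 22 sixteenth notes.
Convert each value to sixteenth notes: quarter = 4; eighth note = 2; sixteenth = 1; half = 8; dotted eighth note = 3; dotted eighth = 3; quarter = 4; dotted eighth note = 3; eighth note = 2.
Adding: 4 + 2 + 1 + 8 + 3 + 3 + 4 + 3 + 2 = 30.
30 ÷ 22 = 1 complete bar with 8 left over.

1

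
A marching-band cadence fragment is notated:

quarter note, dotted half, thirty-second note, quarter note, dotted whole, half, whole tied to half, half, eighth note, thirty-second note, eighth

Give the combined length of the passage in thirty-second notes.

In thirty-second notes: quarter note = 8; dotted half = 24; thirty-second note = 1; quarter note = 8; dotted whole = 48; half = 16; whole tied to half (whole + half) = 48; half = 16; eighth note = 4; thirty-second note = 1; eighth = 4.
Altogether 8 + 24 + 1 + 8 + 48 + 16 + 48 + 16 + 4 + 1 + 4 = 178 thirty-second notes.

178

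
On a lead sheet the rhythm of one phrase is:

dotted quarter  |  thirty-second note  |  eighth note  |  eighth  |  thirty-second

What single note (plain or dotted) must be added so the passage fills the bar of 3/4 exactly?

sixteenth note

The bar of 3/4 = 24 thirty-second notes.
In thirty-second notes: dotted quarter = 12; thirty-second note = 1; eighth note = 4; eighth = 4; thirty-second = 1.
Sum: 12 + 1 + 4 + 4 + 1 = 22.
Remaining: 24 − 22 = 2 thirty-second notes, which is a sixteenth note.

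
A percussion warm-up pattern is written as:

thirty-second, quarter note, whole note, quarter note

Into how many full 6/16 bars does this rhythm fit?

One bar of 6/16 = 12 thirty-second notes.
Each duration in thirty-second notes: thirty-second = 1; quarter note = 8; whole note = 32; quarter note = 8.
Sum: 1 + 8 + 32 + 8 = 49.
49 ÷ 12 = 4 complete bars with 1 left over.

4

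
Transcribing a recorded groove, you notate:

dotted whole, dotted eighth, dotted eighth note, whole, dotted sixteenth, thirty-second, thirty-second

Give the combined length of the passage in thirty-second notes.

Each duration in thirty-second notes: dotted whole = 48; dotted eighth = 6; dotted eighth note = 6; whole = 32; dotted sixteenth = 3; thirty-second = 1; thirty-second = 1.
Sum: 48 + 6 + 6 + 32 + 3 + 1 + 1 = 97 thirty-second notes.

97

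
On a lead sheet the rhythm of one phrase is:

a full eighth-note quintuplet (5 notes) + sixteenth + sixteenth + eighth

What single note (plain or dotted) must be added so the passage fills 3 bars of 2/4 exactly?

3 bars of 2/4 = 24 sixteenth notes.
In sixteenth notes: a full eighth-note quintuplet (5 notes) (five quintuplet eighths span one half) = 8; sixteenth = 1; sixteenth = 1; eighth = 2.
Altogether 8 + 1 + 1 + 2 = 12.
Remaining: 24 − 12 = 12 sixteenth notes, which is a dotted half note.

dotted half note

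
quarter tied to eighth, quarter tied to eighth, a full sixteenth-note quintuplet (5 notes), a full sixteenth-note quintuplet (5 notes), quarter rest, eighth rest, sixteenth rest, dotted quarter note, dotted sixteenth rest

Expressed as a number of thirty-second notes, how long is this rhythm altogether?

69

Express everything in thirty-second notes: quarter tied to eighth (quarter + eighth) = 12; quarter tied to eighth (quarter + eighth) = 12; a full sixteenth-note quintuplet (5 notes) (five quintuplet sixteenths span one quarter) = 8; a full sixteenth-note quintuplet (5 notes) (five quintuplet sixteenths span one quarter) = 8; quarter rest = 8; eighth rest = 4; sixteenth rest = 2; dotted quarter note = 12; dotted sixteenth rest = 3.
Sum: 12 + 12 + 8 + 8 + 8 + 4 + 2 + 12 + 3 = 69 thirty-second notes.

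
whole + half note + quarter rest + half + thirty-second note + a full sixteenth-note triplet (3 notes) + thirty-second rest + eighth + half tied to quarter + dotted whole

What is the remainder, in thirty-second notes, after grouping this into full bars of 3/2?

10

One bar of 3/2 = 48 thirty-second notes.
Convert each value to thirty-second notes: whole = 32; half note = 16; quarter rest = 8; half = 16; thirty-second note = 1; a full sixteenth-note triplet (3 notes) (three triplet sixteenths span one eighth) = 4; thirty-second rest = 1; eighth = 4; half tied to quarter (half + quarter) = 24; dotted whole = 48.
Total: 32 + 16 + 8 + 16 + 1 + 4 + 1 + 4 + 24 + 48 = 154.
154 ÷ 48 = 3 complete bars with 10 thirty-second notes remaining.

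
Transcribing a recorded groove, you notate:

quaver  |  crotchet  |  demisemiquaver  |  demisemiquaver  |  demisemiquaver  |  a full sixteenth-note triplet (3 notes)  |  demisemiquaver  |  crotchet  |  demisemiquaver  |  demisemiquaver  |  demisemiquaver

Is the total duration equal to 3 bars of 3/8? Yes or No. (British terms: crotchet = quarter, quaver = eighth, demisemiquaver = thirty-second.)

No

One bar of 3/8 = 12 thirty-second notes, so 3 bars = 36.
In thirty-second notes: quaver = 4; crotchet = 8; demisemiquaver = 1; demisemiquaver = 1; demisemiquaver = 1; a full sixteenth-note triplet (3 notes) (three triplet sixteenths span one eighth) = 4; demisemiquaver = 1; crotchet = 8; demisemiquaver = 1; demisemiquaver = 1; demisemiquaver = 1.
Altogether 4 + 8 + 1 + 1 + 1 + 4 + 1 + 8 + 1 + 1 + 1 = 31.
31 falls short of 36, so the answer is No.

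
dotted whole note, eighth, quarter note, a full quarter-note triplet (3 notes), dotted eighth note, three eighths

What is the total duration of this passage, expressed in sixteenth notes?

Working in sixteenth notes: dotted whole note = 24; eighth = 2; quarter note = 4; a full quarter-note triplet (3 notes) (three triplet quarters span one half) = 8; dotted eighth note = 3; eighth = 2; eighth = 2; eighth = 2.
Adding: 24 + 2 + 4 + 8 + 3 + 2 + 2 + 2 = 47 sixteenth notes.

47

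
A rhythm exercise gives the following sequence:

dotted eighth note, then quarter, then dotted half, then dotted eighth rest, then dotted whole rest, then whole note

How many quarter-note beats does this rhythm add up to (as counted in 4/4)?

15.5

One quarter-note beat = 4 sixteenth notes.
Convert each value to sixteenth notes: dotted eighth note = 3; quarter = 4; dotted half = 12; dotted eighth rest = 3; dotted whole rest = 24; whole note = 16.
Altogether 3 + 4 + 12 + 3 + 24 + 16 = 62.
62 ÷ 4 = 15.5 beats.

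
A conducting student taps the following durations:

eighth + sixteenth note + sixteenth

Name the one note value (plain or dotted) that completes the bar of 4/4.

dotted half note

The bar of 4/4 = 16 sixteenth notes.
Each duration in sixteenth notes: eighth = 2; sixteenth note = 1; sixteenth = 1.
Sum: 2 + 1 + 1 = 4.
Remaining: 16 − 4 = 12 sixteenth notes, which is a dotted half note.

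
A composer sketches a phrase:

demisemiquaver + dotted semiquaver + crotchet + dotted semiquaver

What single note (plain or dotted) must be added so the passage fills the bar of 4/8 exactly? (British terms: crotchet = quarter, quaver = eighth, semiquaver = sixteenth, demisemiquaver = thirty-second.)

The bar of 4/8 = 16 thirty-second notes.
Convert each value to thirty-second notes: demisemiquaver = 1; dotted semiquaver = 3; crotchet = 8; dotted semiquaver = 3.
Sum: 1 + 3 + 8 + 3 = 15.
Remaining: 16 − 15 = 1 thirty-second note, which is a thirty-second note.

thirty-second note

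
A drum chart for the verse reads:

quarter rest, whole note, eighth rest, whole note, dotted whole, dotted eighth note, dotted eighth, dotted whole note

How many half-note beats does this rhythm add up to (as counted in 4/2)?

11.5

One half-note beat = 8 sixteenth notes.
Express everything in sixteenth notes: quarter rest = 4; whole note = 16; eighth rest = 2; whole note = 16; dotted whole = 24; dotted eighth note = 3; dotted eighth = 3; dotted whole note = 24.
Total: 4 + 16 + 2 + 16 + 24 + 3 + 3 + 24 = 92.
92 ÷ 8 = 11.5 beats.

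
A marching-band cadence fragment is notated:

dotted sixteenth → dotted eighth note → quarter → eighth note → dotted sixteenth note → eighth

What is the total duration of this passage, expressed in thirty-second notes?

In thirty-second notes: dotted sixteenth = 3; dotted eighth note = 6; quarter = 8; eighth note = 4; dotted sixteenth note = 3; eighth = 4.
Altogether 3 + 6 + 8 + 4 + 3 + 4 = 28 thirty-second notes.

28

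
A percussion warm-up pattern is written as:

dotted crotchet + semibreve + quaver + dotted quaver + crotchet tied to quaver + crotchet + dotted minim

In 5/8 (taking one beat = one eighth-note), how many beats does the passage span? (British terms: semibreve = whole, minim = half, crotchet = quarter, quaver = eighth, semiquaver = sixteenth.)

24.5

One eighth-note beat = 2 sixteenth notes.
Express everything in sixteenth notes: dotted crotchet = 6; semibreve = 16; quaver = 2; dotted quaver = 3; crotchet tied to quaver (crotchet + quaver) = 6; crotchet = 4; dotted minim = 12.
Sum: 6 + 16 + 2 + 3 + 6 + 4 + 12 = 49.
49 ÷ 2 = 24.5 beats.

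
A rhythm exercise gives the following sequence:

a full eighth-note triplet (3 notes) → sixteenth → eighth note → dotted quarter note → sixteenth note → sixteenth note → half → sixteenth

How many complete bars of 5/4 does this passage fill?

One bar of 5/4 = 20 sixteenth notes.
Express everything in sixteenth notes: a full eighth-note triplet (3 notes) (three triplet eighths span one quarter) = 4; sixteenth = 1; eighth note = 2; dotted quarter note = 6; sixteenth note = 1; sixteenth note = 1; half = 8; sixteenth = 1.
Altogether 4 + 1 + 2 + 6 + 1 + 1 + 8 + 1 = 24.
24 ÷ 20 = 1 complete bar with 4 left over.

1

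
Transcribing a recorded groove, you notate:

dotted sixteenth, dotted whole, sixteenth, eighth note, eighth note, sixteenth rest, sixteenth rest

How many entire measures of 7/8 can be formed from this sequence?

One bar of 7/8 = 28 thirty-second notes.
Convert each value to thirty-second notes: dotted sixteenth = 3; dotted whole = 48; sixteenth = 2; eighth note = 4; eighth note = 4; sixteenth rest = 2; sixteenth rest = 2.
Adding: 3 + 48 + 2 + 4 + 4 + 2 + 2 = 65.
65 ÷ 28 = 2 complete bars with 9 left over.

2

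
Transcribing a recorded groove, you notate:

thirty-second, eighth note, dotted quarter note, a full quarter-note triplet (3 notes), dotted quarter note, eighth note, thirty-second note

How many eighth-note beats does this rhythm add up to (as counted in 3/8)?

12.5

One eighth-note beat = 4 thirty-second notes.
Each duration in thirty-second notes: thirty-second = 1; eighth note = 4; dotted quarter note = 12; a full quarter-note triplet (3 notes) (three triplet quarters span one half) = 16; dotted quarter note = 12; eighth note = 4; thirty-second note = 1.
Adding: 1 + 4 + 12 + 16 + 12 + 4 + 1 = 50.
50 ÷ 4 = 12.5 beats.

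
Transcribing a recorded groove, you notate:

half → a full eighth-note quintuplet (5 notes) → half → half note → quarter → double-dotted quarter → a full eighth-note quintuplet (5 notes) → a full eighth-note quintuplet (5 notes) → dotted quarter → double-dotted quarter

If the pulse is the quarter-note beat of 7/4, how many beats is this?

One quarter-note beat = 4 sixteenth notes.
In sixteenth notes: half = 8; a full eighth-note quintuplet (5 notes) (five quintuplet eighths span one half) = 8; half = 8; half note = 8; quarter = 4; double-dotted quarter = 7; a full eighth-note quintuplet (5 notes) (five quintuplet eighths span one half) = 8; a full eighth-note quintuplet (5 notes) (five quintuplet eighths span one half) = 8; dotted quarter = 6; double-dotted quarter = 7.
Sum: 8 + 8 + 8 + 8 + 4 + 7 + 8 + 8 + 6 + 7 = 72.
72 ÷ 4 = 18 beats.

18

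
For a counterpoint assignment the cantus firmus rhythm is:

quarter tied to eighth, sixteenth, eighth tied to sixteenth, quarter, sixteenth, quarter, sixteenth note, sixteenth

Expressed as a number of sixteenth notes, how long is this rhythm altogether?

In sixteenth notes: quarter tied to eighth (quarter + eighth) = 6; sixteenth = 1; eighth tied to sixteenth (eighth + sixteenth) = 3; quarter = 4; sixteenth = 1; quarter = 4; sixteenth note = 1; sixteenth = 1.
Sum: 6 + 1 + 3 + 4 + 1 + 4 + 1 + 1 = 21 sixteenth notes.

21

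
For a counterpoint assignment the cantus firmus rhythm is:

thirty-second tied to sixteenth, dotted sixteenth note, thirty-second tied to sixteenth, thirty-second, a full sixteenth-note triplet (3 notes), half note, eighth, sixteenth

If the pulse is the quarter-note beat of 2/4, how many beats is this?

4.5

One quarter-note beat = 8 thirty-second notes.
Convert each value to thirty-second notes: thirty-second tied to sixteenth (thirty-second + sixteenth) = 3; dotted sixteenth note = 3; thirty-second tied to sixteenth (thirty-second + sixteenth) = 3; thirty-second = 1; a full sixteenth-note triplet (3 notes) (three triplet sixteenths span one eighth) = 4; half note = 16; eighth = 4; sixteenth = 2.
Sum: 3 + 3 + 3 + 1 + 4 + 16 + 4 + 2 = 36.
36 ÷ 8 = 4.5 beats.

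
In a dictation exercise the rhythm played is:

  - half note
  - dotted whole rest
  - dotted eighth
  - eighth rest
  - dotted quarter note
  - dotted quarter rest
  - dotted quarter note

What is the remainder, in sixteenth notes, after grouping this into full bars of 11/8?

One bar of 11/8 = 22 sixteenth notes.
Convert each value to sixteenth notes: half note = 8; dotted whole rest = 24; dotted eighth = 3; eighth rest = 2; dotted quarter note = 6; dotted quarter rest = 6; dotted quarter note = 6.
Altogether 8 + 24 + 3 + 2 + 6 + 6 + 6 = 55.
55 ÷ 22 = 2 complete bars with 11 sixteenth notes remaining.

11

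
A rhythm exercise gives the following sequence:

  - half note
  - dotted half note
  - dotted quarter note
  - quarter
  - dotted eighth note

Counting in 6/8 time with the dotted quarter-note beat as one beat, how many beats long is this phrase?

One dotted quarter-note beat = 6 sixteenth notes.
Each duration in sixteenth notes: half note = 8; dotted half note = 12; dotted quarter note = 6; quarter = 4; dotted eighth note = 3.
Altogether 8 + 12 + 6 + 4 + 3 = 33.
33 ÷ 6 = 5.5 beats.

5.5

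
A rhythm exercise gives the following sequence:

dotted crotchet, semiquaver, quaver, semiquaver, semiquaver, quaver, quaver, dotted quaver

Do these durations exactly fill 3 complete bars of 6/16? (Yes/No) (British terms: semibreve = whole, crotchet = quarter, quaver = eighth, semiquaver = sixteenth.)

One bar of 6/16 = 6 sixteenth notes, so 3 bars = 18.
Working in sixteenth notes: dotted crotchet = 6; semiquaver = 1; quaver = 2; semiquaver = 1; semiquaver = 1; quaver = 2; quaver = 2; dotted quaver = 3.
Total: 6 + 1 + 2 + 1 + 1 + 2 + 2 + 3 = 18.
18 equals 18, so the answer is Yes.

Yes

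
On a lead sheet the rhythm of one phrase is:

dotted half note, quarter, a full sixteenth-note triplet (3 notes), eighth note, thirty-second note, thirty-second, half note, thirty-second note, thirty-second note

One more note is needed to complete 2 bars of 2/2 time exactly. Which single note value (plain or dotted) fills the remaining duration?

eighth note

2 bars of 2/2 = 64 thirty-second notes.
Convert each value to thirty-second notes: dotted half note = 24; quarter = 8; a full sixteenth-note triplet (3 notes) (three triplet sixteenths span one eighth) = 4; eighth note = 4; thirty-second note = 1; thirty-second = 1; half note = 16; thirty-second note = 1; thirty-second note = 1.
Adding: 24 + 8 + 4 + 4 + 1 + 1 + 16 + 1 + 1 = 60.
Remaining: 64 − 60 = 4 thirty-second notes, which is a eighth note.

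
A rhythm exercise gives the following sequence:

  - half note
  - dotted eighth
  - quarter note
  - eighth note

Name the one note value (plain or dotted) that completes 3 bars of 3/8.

3 bars of 3/8 = 18 sixteenth notes.
In sixteenth notes: half note = 8; dotted eighth = 3; quarter note = 4; eighth note = 2.
Total: 8 + 3 + 4 + 2 = 17.
Remaining: 18 − 17 = 1 sixteenth note, which is a sixteenth note.

sixteenth note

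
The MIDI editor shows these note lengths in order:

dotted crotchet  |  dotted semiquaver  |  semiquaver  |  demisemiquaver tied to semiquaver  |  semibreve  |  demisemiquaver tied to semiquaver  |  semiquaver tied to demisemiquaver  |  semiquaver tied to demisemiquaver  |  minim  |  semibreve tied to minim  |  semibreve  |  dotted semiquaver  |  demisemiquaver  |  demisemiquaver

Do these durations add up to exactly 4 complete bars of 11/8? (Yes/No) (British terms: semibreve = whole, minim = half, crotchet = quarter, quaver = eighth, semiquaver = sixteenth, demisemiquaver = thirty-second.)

No

One bar of 11/8 = 44 thirty-second notes, so 4 bars = 176.
Express everything in thirty-second notes: dotted crotchet = 12; dotted semiquaver = 3; semiquaver = 2; demisemiquaver tied to semiquaver (demisemiquaver + semiquaver) = 3; semibreve = 32; demisemiquaver tied to semiquaver (demisemiquaver + semiquaver) = 3; semiquaver tied to demisemiquaver (semiquaver + demisemiquaver) = 3; semiquaver tied to demisemiquaver (semiquaver + demisemiquaver) = 3; minim = 16; semibreve tied to minim (semibreve + minim) = 48; semibreve = 32; dotted semiquaver = 3; demisemiquaver = 1; demisemiquaver = 1.
Total: 12 + 3 + 2 + 3 + 32 + 3 + 3 + 3 + 16 + 48 + 32 + 3 + 1 + 1 = 162.
162 falls short of 176, so the answer is No.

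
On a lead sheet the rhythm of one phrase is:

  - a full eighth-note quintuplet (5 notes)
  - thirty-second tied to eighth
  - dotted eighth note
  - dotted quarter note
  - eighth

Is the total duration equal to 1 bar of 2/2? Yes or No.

One bar of 2/2 = 32 thirty-second notes.
In thirty-second notes: a full eighth-note quintuplet (5 notes) (five quintuplet eighths span one half) = 16; thirty-second tied to eighth (thirty-second + eighth) = 5; dotted eighth note = 6; dotted quarter note = 12; eighth = 4.
Adding: 16 + 5 + 6 + 12 + 4 = 43.
43 exceeds 32, so the answer is No.

No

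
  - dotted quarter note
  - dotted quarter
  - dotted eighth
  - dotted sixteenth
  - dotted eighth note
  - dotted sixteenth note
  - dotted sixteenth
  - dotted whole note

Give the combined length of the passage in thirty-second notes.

93

In thirty-second notes: dotted quarter note = 12; dotted quarter = 12; dotted eighth = 6; dotted sixteenth = 3; dotted eighth note = 6; dotted sixteenth note = 3; dotted sixteenth = 3; dotted whole note = 48.
Sum: 12 + 12 + 6 + 3 + 6 + 3 + 3 + 48 = 93 thirty-second notes.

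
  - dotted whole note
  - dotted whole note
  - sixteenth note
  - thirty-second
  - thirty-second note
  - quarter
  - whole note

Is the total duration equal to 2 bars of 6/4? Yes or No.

No

One bar of 6/4 = 48 thirty-second notes, so 2 bars = 96.
Convert each value to thirty-second notes: dotted whole note = 48; dotted whole note = 48; sixteenth note = 2; thirty-second = 1; thirty-second note = 1; quarter = 8; whole note = 32.
Sum: 48 + 48 + 2 + 1 + 1 + 8 + 32 = 140.
140 exceeds 96, so the answer is No.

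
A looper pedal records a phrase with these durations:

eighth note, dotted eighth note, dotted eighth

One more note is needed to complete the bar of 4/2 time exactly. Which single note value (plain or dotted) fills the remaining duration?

The bar of 4/2 = 32 sixteenth notes.
Working in sixteenth notes: eighth note = 2; dotted eighth note = 3; dotted eighth = 3.
Adding: 2 + 3 + 3 = 8.
Remaining: 32 − 8 = 24 sixteenth notes, which is a dotted whole note.

dotted whole note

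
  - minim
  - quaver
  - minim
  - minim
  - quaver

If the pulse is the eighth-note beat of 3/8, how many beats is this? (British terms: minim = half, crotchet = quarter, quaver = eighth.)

One eighth-note beat = 2 sixteenth notes.
In sixteenth notes: minim = 8; quaver = 2; minim = 8; minim = 8; quaver = 2.
Altogether 8 + 2 + 8 + 8 + 2 = 28.
28 ÷ 2 = 14 beats.

14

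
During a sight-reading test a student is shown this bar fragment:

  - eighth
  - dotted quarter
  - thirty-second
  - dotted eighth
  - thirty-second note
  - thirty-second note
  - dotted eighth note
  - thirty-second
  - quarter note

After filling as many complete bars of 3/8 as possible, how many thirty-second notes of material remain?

4

One bar of 3/8 = 12 thirty-second notes.
Convert each value to thirty-second notes: eighth = 4; dotted quarter = 12; thirty-second = 1; dotted eighth = 6; thirty-second note = 1; thirty-second note = 1; dotted eighth note = 6; thirty-second = 1; quarter note = 8.
Sum: 4 + 12 + 1 + 6 + 1 + 1 + 6 + 1 + 8 = 40.
40 ÷ 12 = 3 complete bars with 4 thirty-second notes remaining.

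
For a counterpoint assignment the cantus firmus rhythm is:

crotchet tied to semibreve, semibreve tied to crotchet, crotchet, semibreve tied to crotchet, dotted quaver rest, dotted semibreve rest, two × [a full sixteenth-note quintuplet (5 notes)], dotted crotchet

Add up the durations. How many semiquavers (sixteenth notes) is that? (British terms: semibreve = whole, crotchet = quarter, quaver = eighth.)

Convert each value to sixteenth notes: crotchet tied to semibreve (crotchet + semibreve) = 20; semibreve tied to crotchet (semibreve + crotchet) = 20; crotchet = 4; semibreve tied to crotchet (semibreve + crotchet) = 20; dotted quaver rest = 3; dotted semibreve rest = 24; a full sixteenth-note quintuplet (5 notes) (five quintuplet sixteenths span one quarter) = 4; a full sixteenth-note quintuplet (5 notes) (five quintuplet sixteenths span one quarter) = 4; dotted crotchet = 6.
Adding: 20 + 20 + 4 + 20 + 3 + 24 + 4 + 4 + 6 = 105 sixteenth notes.

105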